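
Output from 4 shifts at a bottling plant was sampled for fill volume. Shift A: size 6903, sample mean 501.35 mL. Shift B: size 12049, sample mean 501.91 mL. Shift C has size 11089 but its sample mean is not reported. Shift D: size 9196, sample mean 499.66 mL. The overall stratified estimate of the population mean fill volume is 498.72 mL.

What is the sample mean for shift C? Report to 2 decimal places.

492.84

Σ Nₕx̄ₕ = N·μ, so 11089·x̄_C = 39237·498.72 − (6903·501.35 + 12049·501.91 + 9196·499.66).
= 19568276.64 − 14103206 = 5465070.64.
x̄_C = 5465070.64 / 11089 = 492.8371... → 492.84.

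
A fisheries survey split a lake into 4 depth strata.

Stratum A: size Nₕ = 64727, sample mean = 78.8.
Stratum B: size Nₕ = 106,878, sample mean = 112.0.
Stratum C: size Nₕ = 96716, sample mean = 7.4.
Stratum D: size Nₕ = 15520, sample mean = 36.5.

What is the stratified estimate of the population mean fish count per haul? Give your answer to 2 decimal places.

x̄_st = (Σ Nₕx̄ₕ) / (Σ Nₕ) = (64727·78.8 + 106878·112.0 + 96716·7.4 + 15520·36.5) / 283841
= 18353002 / 283841 = 64.6594... → 64.66.

64.66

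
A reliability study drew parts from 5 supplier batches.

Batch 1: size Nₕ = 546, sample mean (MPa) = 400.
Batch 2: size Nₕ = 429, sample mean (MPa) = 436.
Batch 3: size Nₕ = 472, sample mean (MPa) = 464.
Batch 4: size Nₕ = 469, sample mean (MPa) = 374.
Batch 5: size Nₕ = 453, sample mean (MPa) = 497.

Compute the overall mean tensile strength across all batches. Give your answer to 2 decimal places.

N = 546 + 429 + 472 + 469 + 453 = 2369.
Weight each subgroup mean by Nₕ/N and sum.
Σ Nₕx̄ₕ = 546·400 + 429·436 + 472·464 + 469·374 + 453·497 = 218400 + 187044 + 219008 + 175406 + 225141 = 1024999.
Divide by N: 1024999 / 2369 = 432.6716... → 432.67.

432.67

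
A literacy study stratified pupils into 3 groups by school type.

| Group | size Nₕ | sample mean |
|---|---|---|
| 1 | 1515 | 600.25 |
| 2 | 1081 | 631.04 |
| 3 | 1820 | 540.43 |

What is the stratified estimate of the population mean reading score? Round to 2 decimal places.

583.13

N = 1515 + 1081 + 1820 = 4416.
The stratified mean weights each stratum mean by its population share Nₕ/N.
Σ Nₕx̄ₕ = 1515·600.25 + 1081·631.04 + 1820·540.43 = 909378.75 + 682154.24 + 983582.6 = 2575115.59.
Divide by N: 2575115.59 / 4416 = 583.1331... → 583.13.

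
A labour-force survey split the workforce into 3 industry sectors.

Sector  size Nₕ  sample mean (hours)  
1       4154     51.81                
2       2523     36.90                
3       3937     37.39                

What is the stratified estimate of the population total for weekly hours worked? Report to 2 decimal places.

455521.87

Population total = Σ Nₕ·x̄ₕ (each stratum's size times its mean).
4154·51.81 + 2523·36.90 + 3937·37.39 = 215218.74 + 93098.7 + 147204.43 = 455521.87.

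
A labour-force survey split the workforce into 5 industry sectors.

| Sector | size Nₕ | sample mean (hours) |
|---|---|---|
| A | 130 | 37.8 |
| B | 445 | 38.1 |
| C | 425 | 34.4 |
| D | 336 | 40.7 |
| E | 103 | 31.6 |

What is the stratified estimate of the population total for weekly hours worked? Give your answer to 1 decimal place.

53418.5

A: 130·37.8 = 4914
B: 445·38.1 = 16954.5
C: 425·34.4 = 14620
D: 336·40.7 = 13675.2
E: 103·31.6 = 3254.8
τ̂ = Σ Nₕx̄ₕ = 53418.5.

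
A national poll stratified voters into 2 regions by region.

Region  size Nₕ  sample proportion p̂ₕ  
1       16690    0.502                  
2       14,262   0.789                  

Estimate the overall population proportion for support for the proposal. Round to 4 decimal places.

0.6342

N = 16690 + 14262 = 30952.
Overall proportion = Σ (Nₕ/N)·p̂ₕ.
Σ Nₕp̂ₕ = 8378.38 + 11252.718 = 19631.098.
19631.098 / 30952 = 0.634243... → 0.6342.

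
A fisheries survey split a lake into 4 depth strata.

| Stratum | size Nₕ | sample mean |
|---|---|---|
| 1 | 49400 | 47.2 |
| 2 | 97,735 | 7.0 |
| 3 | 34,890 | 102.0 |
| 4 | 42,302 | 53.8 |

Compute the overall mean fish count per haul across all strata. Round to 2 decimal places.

x̄_st = (Σ Nₕx̄ₕ) / (Σ Nₕ) = (49400·47.2 + 97735·7.0 + 34890·102.0 + 42302·53.8) / 224327
= 8850452.6 / 224327 = 39.4534... → 39.45.

39.45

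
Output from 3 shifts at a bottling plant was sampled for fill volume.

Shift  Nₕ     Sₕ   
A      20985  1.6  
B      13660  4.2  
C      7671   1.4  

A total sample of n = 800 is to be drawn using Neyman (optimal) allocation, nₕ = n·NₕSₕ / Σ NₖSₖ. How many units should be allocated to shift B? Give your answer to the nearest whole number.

Σ NₕSₕ = 20985·1.6 + 13660·4.2 + 7671·1.4 = 101687.4.
Share for B: 57372/101687.4 = 0.56420.
n_B = 800 × 0.56420 = 451.360... → 451.

451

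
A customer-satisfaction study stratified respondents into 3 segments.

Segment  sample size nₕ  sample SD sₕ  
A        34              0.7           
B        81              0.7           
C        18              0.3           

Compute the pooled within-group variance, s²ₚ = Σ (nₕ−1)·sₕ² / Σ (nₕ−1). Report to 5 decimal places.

Degrees of freedom: 33 + 80 + 17 = 130.
Σ(nₕ−1)sₕ² = 33·0.49 + 80·0.49 + 17·0.09 = 56.9.
s²ₚ = 56.9 / 130 = 0.4376923... → 0.43769.

0.43769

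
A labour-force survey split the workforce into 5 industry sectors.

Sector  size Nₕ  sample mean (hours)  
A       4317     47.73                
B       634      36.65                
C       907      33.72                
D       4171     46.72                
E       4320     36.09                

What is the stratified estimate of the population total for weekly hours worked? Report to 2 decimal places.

610648.47

Estimate total by summing Nₕ·x̄ₕ over strata.
4317·47.73 + 634·36.65 + 907·33.72 + 4171·46.72 + 4320·36.09 = 206050.41 + 23236.1 + 30584.04 + 194869.12 + 155908.8 = 610648.47.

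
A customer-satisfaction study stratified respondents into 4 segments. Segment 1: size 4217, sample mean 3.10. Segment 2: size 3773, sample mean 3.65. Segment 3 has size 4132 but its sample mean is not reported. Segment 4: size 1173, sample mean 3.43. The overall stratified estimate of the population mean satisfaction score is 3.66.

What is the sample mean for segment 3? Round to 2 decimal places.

4.31

N = 4217 + 3773 + 4132 + 1173 = 13295.
Overall total = μ·N = 3.66·13295 = 48659.7.
Subtract the known strata: 4217·3.10 + 3773·3.65 + 1173·3.43 = 30867.54.
Remaining total for segment 3: 48659.7 − 30867.54 = 17792.16.
Divide by its size: 17792.16 / 4132 = 4.3059... → 4.31.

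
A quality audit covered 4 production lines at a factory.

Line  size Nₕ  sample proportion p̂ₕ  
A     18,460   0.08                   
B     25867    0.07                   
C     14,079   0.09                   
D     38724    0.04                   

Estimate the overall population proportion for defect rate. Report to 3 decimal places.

Wₕ = Nₕ/N with N = 97130: 0.1901, 0.2663, 0.1450, 0.3987.
p̂_st = 0.1901·0.08 + 0.2663·0.07 + 0.1450·0.09 + 0.3987·0.04 ≈ 0.06284... → 0.063.

0.063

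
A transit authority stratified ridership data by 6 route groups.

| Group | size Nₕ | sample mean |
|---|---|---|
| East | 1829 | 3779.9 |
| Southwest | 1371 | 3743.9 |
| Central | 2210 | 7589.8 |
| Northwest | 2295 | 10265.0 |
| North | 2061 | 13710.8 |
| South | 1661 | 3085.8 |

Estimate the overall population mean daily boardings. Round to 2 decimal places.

x̄_st = (Σ Nₕx̄ₕ) / (Σ Nₕ) = (1829·3779.9 + 1371·3743.9 + 2210·7589.8 + 2295·10265.0 + 2061·13710.8 + 1661·3085.8) / 11427
= 85761429.6 / 11427 = 7505.1570... → 7505.16.

7505.16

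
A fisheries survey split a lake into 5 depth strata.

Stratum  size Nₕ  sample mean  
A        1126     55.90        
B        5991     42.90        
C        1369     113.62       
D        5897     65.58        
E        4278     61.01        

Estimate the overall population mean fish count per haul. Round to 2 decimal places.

60.19

N = 1126 + 5991 + 1369 + 5897 + 4278 = 18661.
The stratified mean weights each stratum mean by its population share Nₕ/N.
Σ Nₕx̄ₕ = 1126·55.90 + 5991·42.90 + 1369·113.62 + 5897·65.58 + 4278·61.01 = 62943.4 + 257013.9 + 155545.78 + 386725.26 + 261000.78 = 1123229.12.
Divide by N: 1123229.12 / 18661 = 60.1913... → 60.19.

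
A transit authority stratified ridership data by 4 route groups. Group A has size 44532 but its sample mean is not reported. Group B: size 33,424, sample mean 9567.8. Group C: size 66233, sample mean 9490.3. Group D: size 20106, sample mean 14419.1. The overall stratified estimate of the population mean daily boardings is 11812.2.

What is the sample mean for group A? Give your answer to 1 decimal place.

N = 44532 + 33424 + 66233 + 20106 = 164295.
Overall total = μ·N = 11812.2·164295 = 1940685399.
Subtract the known strata: 33424·9567.8 + 66233·9490.3 + 20106·14419.1 = 1238275611.7.
Remaining total for group A: 1940685399 − 1238275611.7 = 702409787.3.
Divide by its size: 702409787.3 / 44532 = 15773.147... → 15773.1.

15773.1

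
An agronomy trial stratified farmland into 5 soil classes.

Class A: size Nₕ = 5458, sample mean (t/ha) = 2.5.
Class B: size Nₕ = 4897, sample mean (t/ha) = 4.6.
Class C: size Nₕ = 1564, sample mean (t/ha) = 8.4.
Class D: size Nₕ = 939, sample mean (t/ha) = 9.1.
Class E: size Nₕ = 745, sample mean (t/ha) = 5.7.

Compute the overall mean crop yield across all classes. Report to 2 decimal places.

N = 5458 + 4897 + 1564 + 939 + 745 = 13603.
Overall mean = Σ (Nₕ/N)·x̄ₕ — weight by population share, not a simple average.
Σ Nₕx̄ₕ = 5458·2.5 + 4897·4.6 + 1564·8.4 + 939·9.1 + 745·5.7 = 13645 + 22526.2 + 13137.6 + 8544.9 + 4246.5 = 62100.2.
Divide by N: 62100.2 / 13603 = 4.5652... → 4.57.

4.57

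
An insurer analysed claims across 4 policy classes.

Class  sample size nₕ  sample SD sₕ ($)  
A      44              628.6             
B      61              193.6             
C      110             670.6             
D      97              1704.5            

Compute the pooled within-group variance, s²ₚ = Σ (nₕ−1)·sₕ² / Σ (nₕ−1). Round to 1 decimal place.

Degrees of freedom: 43 + 60 + 109 + 96 = 308.
Σ(nₕ−1)sₕ² = 43·395137.96 + 60·37480.96 + 109·449704.36 + 96·2905320.25 = 347168309.12.
s²ₚ = 347168309.12 / 308 = 1127169.835... → 1127169.8.

1127169.8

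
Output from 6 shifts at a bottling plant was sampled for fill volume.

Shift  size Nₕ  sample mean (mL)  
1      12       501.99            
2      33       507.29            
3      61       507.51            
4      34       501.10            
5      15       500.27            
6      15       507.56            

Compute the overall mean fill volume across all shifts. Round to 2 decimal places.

N = 170; weights Wₕ = Nₕ/N = (0.0706, 0.1941, 0.3588, 0.2000, 0.0882, 0.0882).
x̄_st = Σ Wₕ·x̄ₕ = 0.0706·501.99 + 0.1941·507.29 + 0.3588·507.51 + 0.2000·501.10 + 0.0882·500.27 + 0.0882·507.56 ≈ 505.1612...
→ 505.16.

505.16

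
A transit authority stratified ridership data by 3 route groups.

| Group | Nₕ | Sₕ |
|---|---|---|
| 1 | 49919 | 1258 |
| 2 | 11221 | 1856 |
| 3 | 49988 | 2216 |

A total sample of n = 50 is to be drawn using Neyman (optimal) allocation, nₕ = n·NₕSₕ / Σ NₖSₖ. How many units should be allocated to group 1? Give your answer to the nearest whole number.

Σ NₕSₕ = 49919·1258 + 11221·1856 + 49988·2216 = 194397686.
Share for 1: 62798102/194397686 = 0.32304.
n_1 = 50 × 0.32304 = 16.152... → 16.

16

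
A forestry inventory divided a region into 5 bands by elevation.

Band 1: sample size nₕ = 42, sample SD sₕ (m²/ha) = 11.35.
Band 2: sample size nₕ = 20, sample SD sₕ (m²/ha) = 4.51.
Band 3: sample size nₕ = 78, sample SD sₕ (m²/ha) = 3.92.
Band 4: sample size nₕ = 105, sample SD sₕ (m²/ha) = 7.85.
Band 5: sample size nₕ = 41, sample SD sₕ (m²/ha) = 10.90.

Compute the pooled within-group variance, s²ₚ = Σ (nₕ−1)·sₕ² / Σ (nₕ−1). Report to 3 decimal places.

64.102

Degrees of freedom: 41 + 19 + 77 + 104 + 40 = 281.
Σ(nₕ−1)sₕ² = 41·128.8225 + 19·20.3401 + 77·15.3664 + 104·61.6225 + 40·118.81 = 18012.5372.
s²ₚ = 18012.5372 / 281 = 64.10156... → 64.102.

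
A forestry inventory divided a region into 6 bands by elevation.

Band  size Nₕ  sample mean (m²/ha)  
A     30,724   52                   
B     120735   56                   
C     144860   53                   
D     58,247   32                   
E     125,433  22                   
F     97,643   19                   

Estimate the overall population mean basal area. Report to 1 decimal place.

N = 30724 + 120735 + 144860 + 58247 + 125433 + 97643 = 577642.
Weight each subgroup mean by Nₕ/N and sum.
Σ Nₕx̄ₕ = 30724·52 + 120735·56 + 144860·53 + 58247·32 + 125433·22 + 97643·19 = 1597648 + 6761160 + 7677580 + 1863904 + 2759526 + 1855217 = 22515035.
Divide by N: 22515035 / 577642 = 38.977... → 39.0.

39.0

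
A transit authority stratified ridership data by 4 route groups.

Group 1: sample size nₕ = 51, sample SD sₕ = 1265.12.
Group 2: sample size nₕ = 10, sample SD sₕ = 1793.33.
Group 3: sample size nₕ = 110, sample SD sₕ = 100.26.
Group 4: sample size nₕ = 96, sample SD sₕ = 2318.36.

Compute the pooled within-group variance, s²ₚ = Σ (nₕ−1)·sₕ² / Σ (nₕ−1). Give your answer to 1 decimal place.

2359968.6

Degrees of freedom: 50 + 9 + 109 + 95 = 263.
Σ(nₕ−1)sₕ² = 50·1600528.6144 + 9·3216032.4889 + 109·10052.0676 + 95·5374793.0896 = 620671742.0005.
s²ₚ = 620671742.0005 / 263 = 2359968.601... → 2359968.6.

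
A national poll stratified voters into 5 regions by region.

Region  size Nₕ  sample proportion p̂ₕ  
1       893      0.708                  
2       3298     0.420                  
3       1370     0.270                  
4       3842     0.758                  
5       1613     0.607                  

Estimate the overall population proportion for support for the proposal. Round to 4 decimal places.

0.5700

N = 893 + 3298 + 1370 + 3842 + 1613 = 11016.
Overall proportion = Σ (Nₕ/N)·p̂ₕ.
Σ Nₕp̂ₕ = 632.244 + 1385.16 + 369.9 + 2912.236 + 979.091 = 6278.631.
6278.631 / 11016 = 0.569956... → 0.5700.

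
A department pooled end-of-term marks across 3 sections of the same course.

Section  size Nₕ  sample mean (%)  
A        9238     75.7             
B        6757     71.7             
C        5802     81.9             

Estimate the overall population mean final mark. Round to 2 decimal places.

76.11

x̄_st = (Σ Nₕx̄ₕ) / (Σ Nₕ) = (9238·75.7 + 6757·71.7 + 5802·81.9) / 21797
= 1658977.3 / 21797 = 76.1104... → 76.11.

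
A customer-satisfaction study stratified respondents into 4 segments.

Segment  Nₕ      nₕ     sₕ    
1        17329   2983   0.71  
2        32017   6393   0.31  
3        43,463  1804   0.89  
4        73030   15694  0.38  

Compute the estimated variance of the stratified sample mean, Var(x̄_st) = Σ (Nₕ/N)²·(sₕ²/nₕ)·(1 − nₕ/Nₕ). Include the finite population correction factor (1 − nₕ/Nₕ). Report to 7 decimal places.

N = 165839; Wₕ = Nₕ/N.
segment 1: (17329/165839)²·0.71²/2983·(1 − 2983/17329) = 0.0000015275
segment 2: (32017/165839)²·0.31²/6393·(1 − 6393/32017) = 0.0000004484
segment 3: (43463/165839)²·0.89²/1804·(1 − 1804/43463) = 0.0000289067
segment 4: (73030/165839)²·0.38²/15694·(1 − 15694/73030) = 0.0000014008
Sum = 0.0000322835 → 0.0000323.

0.0000323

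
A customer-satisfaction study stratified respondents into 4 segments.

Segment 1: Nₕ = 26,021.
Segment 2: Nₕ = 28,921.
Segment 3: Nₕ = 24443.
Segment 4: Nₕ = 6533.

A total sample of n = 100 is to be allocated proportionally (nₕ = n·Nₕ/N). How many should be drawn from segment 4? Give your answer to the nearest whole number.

8

N = 26021 + 28921 + 24443 + 6533 = 85918.
n_4 = 100·6533/85918 = 7.604... → 8.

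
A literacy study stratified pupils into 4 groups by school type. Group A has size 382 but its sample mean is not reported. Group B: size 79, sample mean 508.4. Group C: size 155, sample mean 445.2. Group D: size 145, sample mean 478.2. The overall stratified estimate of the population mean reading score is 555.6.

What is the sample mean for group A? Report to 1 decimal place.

639.5

N = 382 + 79 + 155 + 145 = 761.
Overall total = μ·N = 555.6·761 = 422811.6.
Subtract the known strata: 79·508.4 + 155·445.2 + 145·478.2 = 178508.6.
Remaining total for group A: 422811.6 − 178508.6 = 244303.
Divide by its size: 244303 / 382 = 639.537... → 639.5.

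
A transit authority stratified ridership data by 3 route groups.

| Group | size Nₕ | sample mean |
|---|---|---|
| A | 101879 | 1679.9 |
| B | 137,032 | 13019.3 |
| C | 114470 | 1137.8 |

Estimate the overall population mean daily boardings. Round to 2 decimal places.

N = 101879 + 137032 + 114470 = 353381.
The stratified mean weights each stratum mean by its population share Nₕ/N.
Σ Nₕx̄ₕ = 101879·1679.9 + 137032·13019.3 + 114470·1137.8 = 171146532.1 + 1784060717.6 + 130243966 = 2085451215.7.
Divide by N: 2085451215.7 / 353381 = 5901.4243... → 5901.42.

5901.42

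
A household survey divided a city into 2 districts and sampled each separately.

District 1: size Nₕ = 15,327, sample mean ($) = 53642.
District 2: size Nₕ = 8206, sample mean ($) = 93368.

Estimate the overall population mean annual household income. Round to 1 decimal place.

67494.5

N = 23533; weights Wₕ = Nₕ/N = (0.6513, 0.3487).
x̄_st = Σ Wₕ·x̄ₕ = 0.6513·53642 + 0.3487·93368 ≈ 67494.529...
→ 67494.5.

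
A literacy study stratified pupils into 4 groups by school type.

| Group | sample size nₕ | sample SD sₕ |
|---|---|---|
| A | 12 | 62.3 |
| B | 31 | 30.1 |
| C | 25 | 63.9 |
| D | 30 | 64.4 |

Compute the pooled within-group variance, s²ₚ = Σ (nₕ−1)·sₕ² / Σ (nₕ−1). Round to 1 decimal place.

3065.4

A: (12−1)·62.3² = 11·3881.29 = 42694.19
B: (31−1)·30.1² = 30·906.01 = 27180.3
C: (25−1)·63.9² = 24·4083.21 = 97997.04
D: (30−1)·64.4² = 29·4147.36 = 120273.44
Numerator = 288144.97; denominator = Σ(nₕ−1) = 94.
s²ₚ = 288144.97/94 = 3065.372... → 3065.4.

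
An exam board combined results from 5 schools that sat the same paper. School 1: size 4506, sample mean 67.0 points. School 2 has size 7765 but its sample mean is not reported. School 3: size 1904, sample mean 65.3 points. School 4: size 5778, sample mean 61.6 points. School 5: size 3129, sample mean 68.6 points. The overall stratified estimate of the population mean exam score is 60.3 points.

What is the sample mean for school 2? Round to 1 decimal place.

Σ Nₕx̄ₕ = N·μ, so 7765·x̄_2 = 23082·60.3 − (4506·67.0 + 1904·65.3 + 5778·61.6 + 3129·68.6).
= 1391844.6 − 996807.4 = 395037.2.
x̄_2 = 395037.2 / 7765 = 50.874... → 50.9.

50.9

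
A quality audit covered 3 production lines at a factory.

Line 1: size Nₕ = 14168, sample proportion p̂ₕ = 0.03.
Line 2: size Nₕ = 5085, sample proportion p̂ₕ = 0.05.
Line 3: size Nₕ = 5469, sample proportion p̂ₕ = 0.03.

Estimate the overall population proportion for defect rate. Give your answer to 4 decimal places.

0.0341

N = 14168 + 5085 + 5469 = 24722.
Overall proportion = Σ (Nₕ/N)·p̂ₕ.
Σ Nₕp̂ₕ = 425.04 + 254.25 + 164.07 = 843.36.
843.36 / 24722 = 0.034114... → 0.0341.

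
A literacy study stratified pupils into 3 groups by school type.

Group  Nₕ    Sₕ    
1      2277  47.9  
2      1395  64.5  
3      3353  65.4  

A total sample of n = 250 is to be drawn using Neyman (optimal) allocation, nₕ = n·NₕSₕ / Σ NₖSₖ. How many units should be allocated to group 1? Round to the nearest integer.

65

1: NₕSₕ = 2277·47.9 = 109068.3
2: NₕSₕ = 1395·64.5 = 89977.5
3: NₕSₕ = 3353·65.4 = 219286.2
Σ NₕSₕ = 418332.
n_1 = 250·109068.3/418332 = 65.180... → 65.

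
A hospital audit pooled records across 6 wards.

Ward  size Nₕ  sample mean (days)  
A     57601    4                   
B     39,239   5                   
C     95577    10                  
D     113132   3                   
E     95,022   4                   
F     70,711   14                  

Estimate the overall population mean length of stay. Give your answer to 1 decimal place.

6.6

N = 57601 + 39239 + 95577 + 113132 + 95022 + 70711 = 471282.
Overall mean = Σ (Nₕ/N)·x̄ₕ — weight by population share, not a simple average.
Σ Nₕx̄ₕ = 57601·4 + 39239·5 + 95577·10 + 113132·3 + 95022·4 + 70711·14 = 230404 + 196195 + 955770 + 339396 + 380088 + 989954 = 3091807.
Divide by N: 3091807 / 471282 = 6.560... → 6.6.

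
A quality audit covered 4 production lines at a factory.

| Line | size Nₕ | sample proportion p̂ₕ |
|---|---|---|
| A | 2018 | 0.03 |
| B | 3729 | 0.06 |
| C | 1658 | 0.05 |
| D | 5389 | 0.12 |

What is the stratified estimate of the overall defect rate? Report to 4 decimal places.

N = 2018 + 3729 + 1658 + 5389 = 12794.
Overall proportion = Σ (Nₕ/N)·p̂ₕ.
Σ Nₕp̂ₕ = 60.54 + 223.74 + 82.9 + 646.68 = 1013.86.
1013.86 / 12794 = 0.079245... → 0.0792.

0.0792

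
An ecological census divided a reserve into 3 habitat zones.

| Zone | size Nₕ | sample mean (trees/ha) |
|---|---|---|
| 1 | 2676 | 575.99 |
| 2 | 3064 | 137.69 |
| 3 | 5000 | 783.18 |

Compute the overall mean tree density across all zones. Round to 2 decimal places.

N = 2676 + 3064 + 5000 = 10740.
The stratified mean weights each stratum mean by its population share Nₕ/N.
Σ Nₕx̄ₕ = 2676·575.99 + 3064·137.69 + 5000·783.18 = 1541349.24 + 421882.16 + 3915900 = 5879131.4.
Divide by N: 5879131.4 / 10740 = 547.4052... → 547.41.

547.41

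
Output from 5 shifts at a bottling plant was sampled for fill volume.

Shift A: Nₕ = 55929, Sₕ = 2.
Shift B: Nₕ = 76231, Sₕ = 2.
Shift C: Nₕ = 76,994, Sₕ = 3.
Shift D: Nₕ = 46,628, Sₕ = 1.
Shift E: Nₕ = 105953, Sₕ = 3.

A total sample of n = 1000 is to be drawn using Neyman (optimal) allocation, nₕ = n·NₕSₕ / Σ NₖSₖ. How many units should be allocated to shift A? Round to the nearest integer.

Σ NₕSₕ = 55929·2 + 76231·2 + 76994·3 + 46628·1 + 105953·3 = 859789.
Share for A: 111858/859789 = 0.13010.
n_A = 1000 × 0.13010 = 130.099... → 130.

130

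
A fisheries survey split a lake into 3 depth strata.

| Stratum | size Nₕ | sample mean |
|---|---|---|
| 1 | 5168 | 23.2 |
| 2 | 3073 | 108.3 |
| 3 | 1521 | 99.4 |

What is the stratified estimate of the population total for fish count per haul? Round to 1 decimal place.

1: 5168·23.2 = 119897.6
2: 3073·108.3 = 332805.9
3: 1521·99.4 = 151187.4
τ̂ = Σ Nₕx̄ₕ = 603890.9.

603890.9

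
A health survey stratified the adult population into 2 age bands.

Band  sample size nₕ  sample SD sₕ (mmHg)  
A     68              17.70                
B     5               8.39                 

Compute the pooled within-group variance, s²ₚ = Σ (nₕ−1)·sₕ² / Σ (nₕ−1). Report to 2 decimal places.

299.61

Degrees of freedom: 67 + 4 = 71.
Σ(nₕ−1)sₕ² = 67·313.29 + 4·70.3921 = 21271.9984.
s²ₚ = 21271.9984 / 71 = 299.6056... → 299.61.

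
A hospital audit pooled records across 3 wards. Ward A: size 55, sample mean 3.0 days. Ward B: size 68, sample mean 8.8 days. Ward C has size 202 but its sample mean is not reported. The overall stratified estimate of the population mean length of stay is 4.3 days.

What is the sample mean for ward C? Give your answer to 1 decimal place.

N = 55 + 68 + 202 = 325.
Overall total = μ·N = 4.3·325 = 1397.5.
Subtract the known strata: 55·3.0 + 68·8.8 = 763.4.
Remaining total for ward C: 1397.5 − 763.4 = 634.1.
Divide by its size: 634.1 / 202 = 3.139... → 3.1.

3.1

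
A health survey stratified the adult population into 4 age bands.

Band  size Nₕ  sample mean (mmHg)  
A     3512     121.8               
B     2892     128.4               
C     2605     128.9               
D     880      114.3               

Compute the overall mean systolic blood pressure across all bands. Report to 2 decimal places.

N = 9889; weights Wₕ = Nₕ/N = (0.3551, 0.2924, 0.2634, 0.0890).
x̄_st = Σ Wₕ·x̄ₕ = 0.3551·121.8 + 0.2924·128.4 + 0.2634·128.9 + 0.0890·114.3 ≈ 124.9330...
→ 124.93.

124.93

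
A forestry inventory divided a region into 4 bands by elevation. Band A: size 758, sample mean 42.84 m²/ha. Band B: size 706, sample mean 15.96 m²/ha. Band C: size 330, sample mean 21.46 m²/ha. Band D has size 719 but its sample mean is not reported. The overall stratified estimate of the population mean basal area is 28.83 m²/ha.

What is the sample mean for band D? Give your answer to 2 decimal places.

Σ Nₕx̄ₕ = N·μ, so 719·x̄_D = 2513·28.83 − (758·42.84 + 706·15.96 + 330·21.46).
= 72449.79 − 50822.28 = 21627.51.
x̄_D = 21627.51 / 719 = 30.0800... → 30.08.

30.08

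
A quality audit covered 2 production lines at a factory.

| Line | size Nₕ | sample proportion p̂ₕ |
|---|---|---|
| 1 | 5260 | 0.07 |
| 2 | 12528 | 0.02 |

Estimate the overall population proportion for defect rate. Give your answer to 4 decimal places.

0.0348

Wₕ = Nₕ/N with N = 17788: 0.2957, 0.7043.
p̂_st = 0.2957·0.07 + 0.7043·0.02 ≈ 0.034785... → 0.0348.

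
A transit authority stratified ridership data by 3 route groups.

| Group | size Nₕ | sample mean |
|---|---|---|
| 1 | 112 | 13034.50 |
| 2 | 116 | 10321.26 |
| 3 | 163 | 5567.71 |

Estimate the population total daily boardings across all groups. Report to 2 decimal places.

3564666.89

Estimate total by summing Nₕ·x̄ₕ over strata.
112·13034.50 + 116·10321.26 + 163·5567.71 = 1459864 + 1197266.16 + 907536.73 = 3564666.89.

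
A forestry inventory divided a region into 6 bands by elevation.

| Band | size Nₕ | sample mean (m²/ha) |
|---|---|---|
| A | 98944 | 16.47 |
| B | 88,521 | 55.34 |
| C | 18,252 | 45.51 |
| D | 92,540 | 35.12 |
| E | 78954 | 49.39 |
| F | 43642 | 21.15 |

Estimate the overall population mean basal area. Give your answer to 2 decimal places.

x̄_st = (Σ Nₕx̄ₕ) / (Σ Nₕ) = (98944·16.47 + 88521·55.34 + 18252·45.51 + 92540·35.12 + 78954·49.39 + 43642·21.15) / 420853
= 15431579.5 / 420853 = 36.6674... → 36.67.

36.67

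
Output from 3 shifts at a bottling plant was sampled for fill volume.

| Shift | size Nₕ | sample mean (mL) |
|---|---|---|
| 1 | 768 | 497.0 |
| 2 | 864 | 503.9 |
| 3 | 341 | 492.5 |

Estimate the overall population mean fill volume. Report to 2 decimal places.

499.24

N = 768 + 864 + 341 = 1973.
The stratified mean weights each stratum mean by its population share Nₕ/N.
Σ Nₕx̄ₕ = 768·497.0 + 864·503.9 + 341·492.5 = 381696 + 435369.6 + 167942.5 = 985008.1.
Divide by N: 985008.1 / 1973 = 499.2438... → 499.24.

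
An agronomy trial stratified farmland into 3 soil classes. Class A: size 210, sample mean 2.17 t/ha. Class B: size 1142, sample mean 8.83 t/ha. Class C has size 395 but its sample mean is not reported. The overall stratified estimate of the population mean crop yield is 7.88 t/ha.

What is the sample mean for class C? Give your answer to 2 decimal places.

Σ Nₕx̄ₕ = N·μ, so 395·x̄_C = 1747·7.88 − (210·2.17 + 1142·8.83).
= 13766.36 − 10539.56 = 3226.8.
x̄_C = 3226.8 / 395 = 8.1691... → 8.17.

8.17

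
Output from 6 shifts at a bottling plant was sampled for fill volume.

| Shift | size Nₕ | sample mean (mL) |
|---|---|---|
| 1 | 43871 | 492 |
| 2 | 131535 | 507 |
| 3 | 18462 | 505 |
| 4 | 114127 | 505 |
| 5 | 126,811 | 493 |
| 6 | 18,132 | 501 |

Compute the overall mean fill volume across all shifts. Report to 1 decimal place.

x̄_st = (Σ Nₕx̄ₕ) / (Σ Nₕ) = (43871·492 + 131535·507 + 18462·505 + 114127·505 + 126811·493 + 18132·501) / 452938
= 226832177 / 452938 = 500.802... → 500.8.

500.8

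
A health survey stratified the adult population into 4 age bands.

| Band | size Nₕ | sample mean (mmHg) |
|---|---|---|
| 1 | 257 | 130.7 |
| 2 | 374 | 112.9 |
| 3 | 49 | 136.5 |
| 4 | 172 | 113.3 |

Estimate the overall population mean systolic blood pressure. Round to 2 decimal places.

119.71

N = 257 + 374 + 49 + 172 = 852.
Weight each subgroup mean by Nₕ/N and sum.
Σ Nₕx̄ₕ = 257·130.7 + 374·112.9 + 49·136.5 + 172·113.3 = 33589.9 + 42224.6 + 6688.5 + 19487.6 = 101990.6.
Divide by N: 101990.6 / 852 = 119.7073... → 119.71.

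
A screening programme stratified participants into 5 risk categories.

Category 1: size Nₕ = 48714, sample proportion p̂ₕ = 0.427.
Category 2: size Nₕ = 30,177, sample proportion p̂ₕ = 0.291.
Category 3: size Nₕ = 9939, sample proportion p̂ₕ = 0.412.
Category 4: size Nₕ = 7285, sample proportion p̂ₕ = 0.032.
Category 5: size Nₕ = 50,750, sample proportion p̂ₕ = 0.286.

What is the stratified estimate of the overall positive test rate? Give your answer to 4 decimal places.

0.3297

Wₕ = Nₕ/N with N = 146865: 0.3317, 0.2055, 0.0677, 0.0496, 0.3456.
p̂_st = 0.3317·0.427 + 0.2055·0.291 + 0.0677·0.412 + 0.0496·0.032 + 0.3456·0.286 ≈ 0.329724... → 0.3297.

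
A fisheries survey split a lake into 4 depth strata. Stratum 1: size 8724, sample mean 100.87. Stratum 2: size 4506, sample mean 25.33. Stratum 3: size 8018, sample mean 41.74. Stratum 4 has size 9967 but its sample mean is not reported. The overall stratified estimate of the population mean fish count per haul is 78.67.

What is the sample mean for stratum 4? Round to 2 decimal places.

113.06

N = 8724 + 4506 + 8018 + 9967 = 31215.
Overall total = μ·N = 78.67·31215 = 2455684.05.
Subtract the known strata: 8724·100.87 + 4506·25.33 + 8018·41.74 = 1328798.18.
Remaining total for stratum 4: 2455684.05 − 1328798.18 = 1126885.87.
Divide by its size: 1126885.87 / 9967 = 113.0617... → 113.06.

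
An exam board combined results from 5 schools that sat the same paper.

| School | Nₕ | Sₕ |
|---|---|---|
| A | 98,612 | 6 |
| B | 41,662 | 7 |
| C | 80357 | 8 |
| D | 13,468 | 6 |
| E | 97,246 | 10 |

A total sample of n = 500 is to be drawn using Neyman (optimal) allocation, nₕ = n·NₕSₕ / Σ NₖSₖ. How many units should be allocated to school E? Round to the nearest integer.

A: NₕSₕ = 98612·6 = 591672
B: NₕSₕ = 41662·7 = 291634
C: NₕSₕ = 80357·8 = 642856
D: NₕSₕ = 13468·6 = 80808
E: NₕSₕ = 97246·10 = 972460
Σ NₕSₕ = 2579430.
n_E = 500·972460/2579430 = 188.503... → 189.

189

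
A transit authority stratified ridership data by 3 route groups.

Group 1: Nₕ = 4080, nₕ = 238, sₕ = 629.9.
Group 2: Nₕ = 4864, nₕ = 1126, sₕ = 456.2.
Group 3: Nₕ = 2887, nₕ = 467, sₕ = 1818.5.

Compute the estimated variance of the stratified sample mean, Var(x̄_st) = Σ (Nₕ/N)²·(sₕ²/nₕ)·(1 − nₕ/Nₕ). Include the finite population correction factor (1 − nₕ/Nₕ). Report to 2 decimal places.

564.16

N = 11831; Wₕ = Nₕ/N.
group 1: (4080/11831)²·629.9²/238·(1 − 238/4080) = 186.69852
group 2: (4864/11831)²·456.2²/1126·(1 − 1126/4864) = 24.00834
group 3: (2887/11831)²·1818.5²/467·(1 − 467/2887) = 353.45080
Sum = 564.15766 → 564.16.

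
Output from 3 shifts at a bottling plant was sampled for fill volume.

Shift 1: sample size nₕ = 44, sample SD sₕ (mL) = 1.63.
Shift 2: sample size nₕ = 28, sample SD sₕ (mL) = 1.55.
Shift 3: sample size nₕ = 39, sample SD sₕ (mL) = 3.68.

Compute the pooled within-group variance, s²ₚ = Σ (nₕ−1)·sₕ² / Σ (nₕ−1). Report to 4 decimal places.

6.4234

1: (44−1)·1.63² = 43·2.6569 = 114.2467
2: (28−1)·1.55² = 27·2.4025 = 64.8675
3: (39−1)·3.68² = 38·13.5424 = 514.6112
Numerator = 693.7254; denominator = Σ(nₕ−1) = 108.
s²ₚ = 693.7254/108 = 6.423383... → 6.4234.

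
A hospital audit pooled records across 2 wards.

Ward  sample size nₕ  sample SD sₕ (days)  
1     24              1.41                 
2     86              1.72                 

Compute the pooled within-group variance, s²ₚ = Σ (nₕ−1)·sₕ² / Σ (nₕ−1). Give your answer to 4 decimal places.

2.7518

Degrees of freedom: 23 + 85 = 108.
Σ(nₕ−1)sₕ² = 23·1.9881 + 85·2.9584 = 297.1903.
s²ₚ = 297.1903 / 108 = 2.751762... → 2.7518.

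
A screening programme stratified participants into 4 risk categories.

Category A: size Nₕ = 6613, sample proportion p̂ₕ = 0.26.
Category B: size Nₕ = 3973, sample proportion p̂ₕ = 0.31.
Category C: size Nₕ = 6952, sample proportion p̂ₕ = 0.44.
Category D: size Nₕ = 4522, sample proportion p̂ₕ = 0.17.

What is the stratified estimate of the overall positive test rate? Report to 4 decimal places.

0.3073

Wₕ = Nₕ/N with N = 22060: 0.2998, 0.1801, 0.3151, 0.2050.
p̂_st = 0.2998·0.26 + 0.1801·0.31 + 0.3151·0.44 + 0.2050·0.17 ≈ 0.307282... → 0.3073.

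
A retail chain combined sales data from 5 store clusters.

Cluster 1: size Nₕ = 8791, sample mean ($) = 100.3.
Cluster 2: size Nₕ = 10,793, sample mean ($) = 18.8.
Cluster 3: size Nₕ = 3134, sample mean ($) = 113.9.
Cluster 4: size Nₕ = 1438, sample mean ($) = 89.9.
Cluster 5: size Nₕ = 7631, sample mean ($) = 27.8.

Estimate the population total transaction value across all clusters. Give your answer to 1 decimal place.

1783026.3

Estimate total by summing Nₕ·x̄ₕ over strata.
8791·100.3 + 10793·18.8 + 3134·113.9 + 1438·89.9 + 7631·27.8 = 881737.3 + 202908.4 + 356962.6 + 129276.2 + 212141.8 = 1783026.3.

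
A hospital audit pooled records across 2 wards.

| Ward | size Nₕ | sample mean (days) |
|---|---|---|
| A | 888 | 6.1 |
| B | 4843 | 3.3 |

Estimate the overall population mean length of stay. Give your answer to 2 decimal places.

N = 5731; weights Wₕ = Nₕ/N = (0.1549, 0.8451).
x̄_st = Σ Wₕ·x̄ₕ = 0.1549·6.1 + 0.8451·3.3 ≈ 3.7339...
→ 3.73.

3.73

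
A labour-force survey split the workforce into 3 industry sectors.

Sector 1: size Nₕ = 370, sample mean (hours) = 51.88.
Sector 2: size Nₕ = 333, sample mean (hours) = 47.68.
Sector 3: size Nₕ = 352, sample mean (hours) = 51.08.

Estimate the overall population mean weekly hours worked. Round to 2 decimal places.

50.29

x̄_st = (Σ Nₕx̄ₕ) / (Σ Nₕ) = (370·51.88 + 333·47.68 + 352·51.08) / 1055
= 53053.2 / 1055 = 50.2874... → 50.29.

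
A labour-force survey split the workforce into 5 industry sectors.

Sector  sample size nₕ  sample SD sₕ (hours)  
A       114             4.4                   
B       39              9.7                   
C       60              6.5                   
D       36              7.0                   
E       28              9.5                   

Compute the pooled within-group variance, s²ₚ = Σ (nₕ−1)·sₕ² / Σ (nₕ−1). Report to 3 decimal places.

Degrees of freedom: 113 + 38 + 59 + 35 + 27 = 272.
Σ(nₕ−1)sₕ² = 113·19.36 + 38·94.09 + 59·42.25 + 35·49 + 27·90.25 = 12407.6.
s²ₚ = 12407.6 / 272 = 45.61618... → 45.616.

45.616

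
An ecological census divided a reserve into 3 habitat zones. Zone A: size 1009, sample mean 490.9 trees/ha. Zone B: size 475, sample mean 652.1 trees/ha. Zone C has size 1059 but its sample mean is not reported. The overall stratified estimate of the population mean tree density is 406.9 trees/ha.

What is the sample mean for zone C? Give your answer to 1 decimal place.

Σ Nₕx̄ₕ = N·μ, so 1059·x̄_C = 2543·406.9 − (1009·490.9 + 475·652.1).
= 1034746.7 − 805065.6 = 229681.1.
x̄_C = 229681.1 / 1059 = 216.885... → 216.9.

216.9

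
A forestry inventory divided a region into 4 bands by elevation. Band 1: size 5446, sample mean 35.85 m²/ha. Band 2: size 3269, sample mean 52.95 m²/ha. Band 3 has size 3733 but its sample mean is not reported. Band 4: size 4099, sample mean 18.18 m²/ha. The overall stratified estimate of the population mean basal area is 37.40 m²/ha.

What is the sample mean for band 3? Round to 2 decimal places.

N = 5446 + 3269 + 3733 + 4099 = 16547.
Overall total = μ·N = 37.40·16547 = 618857.8.
Subtract the known strata: 5446·35.85 + 3269·52.95 + 4099·18.18 = 442852.47.
Remaining total for band 3: 618857.8 − 442852.47 = 176005.33.
Divide by its size: 176005.33 / 3733 = 47.1485... → 47.15.

47.15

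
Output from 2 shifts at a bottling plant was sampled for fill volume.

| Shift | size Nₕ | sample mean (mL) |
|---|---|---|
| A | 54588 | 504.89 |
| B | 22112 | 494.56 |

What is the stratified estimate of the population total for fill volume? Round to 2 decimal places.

38496646.04

A: 54588·504.89 = 27560935.32
B: 22112·494.56 = 10935710.72
τ̂ = Σ Nₕx̄ₕ = 38496646.04.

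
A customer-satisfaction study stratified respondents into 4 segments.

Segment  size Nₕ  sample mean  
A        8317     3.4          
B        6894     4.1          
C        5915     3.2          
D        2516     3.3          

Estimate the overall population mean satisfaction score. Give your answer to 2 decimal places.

3.54

N = 8317 + 6894 + 5915 + 2516 = 23642.
Weight each subgroup mean by Nₕ/N and sum.
Σ Nₕx̄ₕ = 8317·3.4 + 6894·4.1 + 5915·3.2 + 2516·3.3 = 28277.8 + 28265.4 + 18928 + 8302.8 = 83774.
Divide by N: 83774 / 23642 = 3.5434... → 3.54.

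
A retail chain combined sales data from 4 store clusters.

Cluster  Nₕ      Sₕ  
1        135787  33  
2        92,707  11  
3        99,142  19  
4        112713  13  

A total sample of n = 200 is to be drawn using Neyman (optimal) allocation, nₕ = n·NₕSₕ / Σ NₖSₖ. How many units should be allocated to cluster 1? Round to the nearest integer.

1: NₕSₕ = 135787·33 = 4480971
2: NₕSₕ = 92707·11 = 1019777
3: NₕSₕ = 99142·19 = 1883698
4: NₕSₕ = 112713·13 = 1465269
Σ NₕSₕ = 8849715.
n_1 = 200·4480971/8849715 = 101.268... → 101.

101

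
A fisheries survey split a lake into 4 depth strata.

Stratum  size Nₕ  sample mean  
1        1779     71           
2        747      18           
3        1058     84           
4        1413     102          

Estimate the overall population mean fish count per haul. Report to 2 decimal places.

N = 4997; weights Wₕ = Nₕ/N = (0.3560, 0.1495, 0.2117, 0.2828).
x̄_st = Σ Wₕ·x̄ₕ = 0.3560·71 + 0.1495·18 + 0.2117·84 + 0.2828·102 ≈ 74.5954...
→ 74.60.

74.60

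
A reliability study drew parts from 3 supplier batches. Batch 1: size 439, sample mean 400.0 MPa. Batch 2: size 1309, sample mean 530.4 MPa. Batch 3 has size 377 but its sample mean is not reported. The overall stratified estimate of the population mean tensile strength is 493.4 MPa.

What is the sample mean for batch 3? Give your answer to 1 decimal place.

Σ Nₕx̄ₕ = N·μ, so 377·x̄_3 = 2125·493.4 − (439·400.0 + 1309·530.4).
= 1048475 − 869893.6 = 178581.4.
x̄_3 = 178581.4 / 377 = 473.691... → 473.7.

473.7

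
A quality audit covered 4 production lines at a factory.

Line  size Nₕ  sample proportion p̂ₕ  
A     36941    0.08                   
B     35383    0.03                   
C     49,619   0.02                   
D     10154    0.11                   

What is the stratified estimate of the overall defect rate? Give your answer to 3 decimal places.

0.046

Wₕ = Nₕ/N with N = 132097: 0.2797, 0.2679, 0.3756, 0.0769.
p̂_st = 0.2797·0.08 + 0.2679·0.03 + 0.3756·0.02 + 0.0769·0.11 ≈ 0.04638... → 0.046.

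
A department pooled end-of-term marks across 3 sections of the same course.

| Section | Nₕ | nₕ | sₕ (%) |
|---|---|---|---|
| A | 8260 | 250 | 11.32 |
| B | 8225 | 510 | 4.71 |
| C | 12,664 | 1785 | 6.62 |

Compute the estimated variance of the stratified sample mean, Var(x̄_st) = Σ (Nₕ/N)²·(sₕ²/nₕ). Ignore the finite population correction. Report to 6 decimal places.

N = 29149. Term for each stratum: Wₕ²sₕ²/nₕ.
Var(x̄_st) = 0.041159076 + 0.003463348 + 0.004634173 = 0.049256597 → 0.049257.

0.049257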